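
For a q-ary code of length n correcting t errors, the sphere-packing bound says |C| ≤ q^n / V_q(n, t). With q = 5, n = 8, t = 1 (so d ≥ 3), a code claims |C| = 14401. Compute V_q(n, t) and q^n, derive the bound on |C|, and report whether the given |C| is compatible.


V_q(n, t) = 33, q^n = 390625, Hamming bound = 11837, |C| = 14401 > bound (violated).

Step 1: Compute V_q(n, t) = Σ_{j=0}^1 C(n, j) (q−1)^j.
  j = 0: C(8,0)·(4)^0 = 1·1 = 1.
  j = 1: C(8,1)·(4)^1 = 8·4 = 32.
  V_q(n, t) = 1 + 32 = 33.
Step 2: q^n = 5^8 = 390625.
Step 3: Hamming bound ⌊q^n / V_q(n,t)⌋ = ⌊390625/33⌋ = 11837.
Step 4: Compare |C| = 14401 to 11837: violated.
The claimed |C| lies above the Hamming bound, so no 5-ary code of length 8 with d ≥ 3 can have 14401 codewords.


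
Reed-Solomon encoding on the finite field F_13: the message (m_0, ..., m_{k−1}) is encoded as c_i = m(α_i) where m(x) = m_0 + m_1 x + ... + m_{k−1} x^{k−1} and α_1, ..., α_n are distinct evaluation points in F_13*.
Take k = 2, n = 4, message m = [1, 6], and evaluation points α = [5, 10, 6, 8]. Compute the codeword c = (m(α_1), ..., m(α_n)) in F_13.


c = [5, 9, 11, 10]

Message polynomial: m(x) = 1 + 6·x (mod 13).
For each evaluation point α_i, compute m(α_i) mod 13:
  α_1 = 5: Horner steps 6 → 5, so m(5) = 5.
  α_2 = 10: Horner steps 6 → 9, so m(10) = 9.
  α_3 = 6: Horner steps 6 → 11, so m(6) = 11.
  α_4 = 8: Horner steps 6 → 10, so m(8) = 10.
Codeword c = [5, 9, 11, 10] ∈ F_13^4.


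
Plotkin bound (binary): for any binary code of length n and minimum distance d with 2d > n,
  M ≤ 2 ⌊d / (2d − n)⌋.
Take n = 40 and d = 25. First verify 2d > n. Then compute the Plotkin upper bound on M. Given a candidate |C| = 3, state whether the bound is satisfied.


Plotkin bound M ≤ 4; given |C| = 3 ≤ bound (satisfied).

Check applicability: 2d = 50, n = 40.
2d − n = 10 > 0, so Plotkin applies.
Compute d/(2d−n) = 25/10 ≈ 2.5000.
⌊d/(2d−n)⌋ = 2.
Plotkin bound: M ≤ 2·2 = 4.
Given |C| = 3, check: satisfied.
This |C| is below the Plotkin bound.


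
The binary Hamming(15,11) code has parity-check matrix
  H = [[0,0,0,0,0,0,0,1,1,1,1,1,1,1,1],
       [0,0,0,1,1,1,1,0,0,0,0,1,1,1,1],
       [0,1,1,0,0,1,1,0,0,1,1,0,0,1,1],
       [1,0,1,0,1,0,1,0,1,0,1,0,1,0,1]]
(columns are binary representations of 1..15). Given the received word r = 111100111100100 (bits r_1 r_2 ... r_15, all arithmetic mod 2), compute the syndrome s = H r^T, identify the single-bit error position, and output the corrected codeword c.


s = (0, 1, 0, 1)^T, error position = 5, corrected codeword c = 111110111100100

Compute s = H r^T mod 2 one row at a time:
  s_1 = 1 + 1 + 1 + 0 + 0 + 1 + 0 + 0 = 4 ≡ 0 (mod 2).
  s_2 = 1 + 0 + 0 + 1 + 0 + 1 + 0 + 0 = 3 ≡ 1 (mod 2).
  s_3 = 1 + 1 + 0 + 1 + 1 + 0 + 0 + 0 = 4 ≡ 0 (mod 2).
  s_4 = 1 + 1 + 0 + 1 + 1 + 0 + 1 + 0 = 5 ≡ 1 (mod 2).
s = (0, 1, 0, 1)^T — this equals column 5 of H (binary 0101), so error is at position 5.
Correct: flip bit 5 of r = 111100111100100 to get c = 111110111100100.


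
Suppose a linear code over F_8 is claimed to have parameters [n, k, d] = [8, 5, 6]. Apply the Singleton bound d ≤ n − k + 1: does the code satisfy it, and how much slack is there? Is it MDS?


Singleton RHS = n − k + 1 = 4, slack = -2, bound violated (no such code; not MDS).

Singleton bound: d ≤ n − k + 1.
Here n = 8, k = 5, so n − k + 1 = 4.
Given d = 6, check d ≤ 4: NO.
Slack = (n − k + 1) − d = -2.
The slack is negative: d = 6 exceeds n − k + 1 = 4 by 2, so the Singleton bound is violated and no linear [8, 5, 6]_8 code can exist. In particular it is not MDS (MDS requires d = n − k + 1 exactly).
Description: the claimed parameters are [8, 5, 6]_8; such a code would be impossible (violates the Singleton bound).


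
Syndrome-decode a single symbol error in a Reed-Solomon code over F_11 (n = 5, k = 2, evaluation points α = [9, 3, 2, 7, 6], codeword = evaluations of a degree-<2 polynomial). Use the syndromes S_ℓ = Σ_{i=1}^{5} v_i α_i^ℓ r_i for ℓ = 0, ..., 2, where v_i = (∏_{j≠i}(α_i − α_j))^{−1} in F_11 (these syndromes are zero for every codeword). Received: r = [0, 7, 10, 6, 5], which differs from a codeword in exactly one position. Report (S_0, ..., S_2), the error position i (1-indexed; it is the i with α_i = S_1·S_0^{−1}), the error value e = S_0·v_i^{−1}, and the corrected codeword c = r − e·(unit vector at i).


S = (6, 3, 7), error at position 5, error magnitude e = 7, c = [0, 7, 10, 6, 9].

Step 1: column multipliers v_i = (∏_{j≠i}(α_i − α_j))^{−1} mod 11.
  i = 1 (α = 9): (9−3)(9−2)(9−7)(9−6) = 6·7·2·3 = 252 ≡ 10, so v_1 = 10^{−1} = 10 (mod 11).
  i = 2 (α = 3): (3−9)(3−2)(3−7)(3−6) = (−6)·1·(−4)·(−3) = −72 ≡ 5, so v_2 = 5^{−1} = 9 (mod 11).
  i = 3 (α = 2): (2−9)(2−3)(2−7)(2−6) = (−7)·(−1)·(−5)·(−4) = 140 ≡ 8, so v_3 = 8^{−1} = 7 (mod 11).
  i = 4 (α = 7): (7−9)(7−3)(7−2)(7−6) = (−2)·4·5·1 = −40 ≡ 4, so v_4 = 4^{−1} = 3 (mod 11).
  i = 5 (α = 6): (6−9)(6−3)(6−2)(6−7) = (−3)·3·4·(−1) = 36 ≡ 3, so v_5 = 3^{−1} = 4 (mod 11).
  v = [10, 9, 7, 3, 4].
Step 2: syndromes of r = [0, 7, 10, 6, 5] (all sums mod 11).
  S_0 = Σ v_i r_i = 10·0 + 9·7 + 7·10 + 3·6 + 4·5 = 171 ≡ 6.
  S_1 = Σ v_i α_i r_i = 10·9·0 + 9·3·7 + 7·2·10 + 3·7·6 + 4·6·5 = 575 ≡ 3.
  α_i^2 mod 11 = [4, 9, 4, 5, 3].
  S_2 = Σ v_i α_i^2 r_i = 10·4·0 + 9·9·7 + 7·4·10 + 3·5·6 + 4·3·5 = 997 ≡ 7.
  S = (6, 3, 7) ≠ 0, so r is not a codeword (an error is present).
Step 3: locate the error. For a single error e at position i, S_ℓ = v_i·e·α_i^ℓ, so α_err = S_1/S_0.
  S_0^{−1} = 6^{−1} = 2 (mod 11), so α_err = 3·2 = 6 ≡ 6 = α_5. Error position i = 5.
  Consistency check: S_2/S_1 = 7·4 = 28 ≡ 6 = α_err ✓ (single-error assumption holds).
Step 4: error magnitude e = S_0/v_5 = S_0·∏_{j≠5}(α_5 − α_j) = 6·3 = 18 ≡ 7 (mod 11).
Step 5: correct position 5: c_5 = r_5 − e = 5 − 7 ≡ 9 (mod 11). Hence c = [0, 7, 10, 6, 9].
  Check: interpolating c through the α_i gives m(x) = 5 + 8·x (degree < 2) with m(α_i) = c_i for every i, so c is indeed a codeword.


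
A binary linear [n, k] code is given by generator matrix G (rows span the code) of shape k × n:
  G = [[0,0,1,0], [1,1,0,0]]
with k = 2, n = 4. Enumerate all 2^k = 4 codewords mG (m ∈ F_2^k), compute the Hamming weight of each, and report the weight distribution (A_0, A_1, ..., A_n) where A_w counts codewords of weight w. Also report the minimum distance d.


Weight distribution: A_0 = 1, A_1 = 1, A_2 = 1, A_3 = 1. Minimum distance d = 1.

Enumerate all 2^2 = 4 messages m ∈ F_2^2.
For each, compute codeword c = mG in F_2^4, then tally its weight.
  m = 00 → c = 0000, weight = 0.
  m = 10 → c = 0010, weight = 1.
  m = 01 → c = 1100, weight = 2.
  m = 11 → c = 1110, weight = 3.
Tally weights:
  weight 0: 1 codewords.
  weight 1: 1 codewords.
  weight 2: 1 codewords.
  weight 3: 1 codewords.
Minimum distance d = smallest w > 0 with A_w > 0 = 1.
Sanity: Σ A_w = 4 = 2^2 = 4 ✓.


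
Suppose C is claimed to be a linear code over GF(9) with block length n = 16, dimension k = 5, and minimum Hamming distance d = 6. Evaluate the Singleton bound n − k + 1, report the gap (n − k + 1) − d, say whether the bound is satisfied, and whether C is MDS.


Singleton RHS = n − k + 1 = 12, slack = 6, bound satisfied, not MDS.

Singleton bound: d ≤ n − k + 1.
Here n = 16, k = 5, so n − k + 1 = 12.
Given d = 6, check d ≤ 12: YES.
Slack = (n − k + 1) − d = 6.
The code is NOT MDS (slack = 6 > 0).
Description: the claimed parameters are [16, 5, 6]_9; such a code would be non-MDS.


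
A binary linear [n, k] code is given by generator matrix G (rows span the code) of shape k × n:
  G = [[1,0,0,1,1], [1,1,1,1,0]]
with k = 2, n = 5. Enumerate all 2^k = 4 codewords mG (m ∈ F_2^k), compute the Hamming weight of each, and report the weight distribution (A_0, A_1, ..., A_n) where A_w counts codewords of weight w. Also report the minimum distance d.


Weight distribution: A_0 = 1, A_3 = 2, A_4 = 1. Minimum distance d = 3.

Enumerate all 2^2 = 4 messages m ∈ F_2^2.
For each, compute codeword c = mG in F_2^5, then tally its weight.
  m = 00 → c = 00000, weight = 0.
  m = 10 → c = 10011, weight = 3.
  m = 01 → c = 11110, weight = 4.
  m = 11 → c = 01101, weight = 3.
Tally weights:
  weight 0: 1 codewords.
  weight 3: 2 codewords.
  weight 4: 1 codewords.
Minimum distance d = smallest w > 0 with A_w > 0 = 3.
Sanity: Σ A_w = 4 = 2^2 = 4 ✓.


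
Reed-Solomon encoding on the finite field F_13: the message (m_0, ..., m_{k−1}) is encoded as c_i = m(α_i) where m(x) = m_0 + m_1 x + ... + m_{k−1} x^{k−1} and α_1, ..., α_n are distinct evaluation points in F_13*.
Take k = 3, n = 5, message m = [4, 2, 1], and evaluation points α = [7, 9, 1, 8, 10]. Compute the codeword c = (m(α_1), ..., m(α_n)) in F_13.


c = [2, 12, 7, 6, 7]

Message polynomial: m(x) = 4 + 2·x + 1·x^2 (mod 13).
For each evaluation point α_i, compute m(α_i) mod 13:
  α_1 = 7: Horner steps 1 → 9 → 2, so m(7) = 2.
  α_2 = 9: Horner steps 1 → 11 → 12, so m(9) = 12.
  α_3 = 1: Horner steps 1 → 3 → 7, so m(1) = 7.
  α_4 = 8: Horner steps 1 → 10 → 6, so m(8) = 6.
  α_5 = 10: Horner steps 1 → 12 → 7, so m(10) = 7.
Codeword c = [2, 12, 7, 6, 7] ∈ F_13^5.


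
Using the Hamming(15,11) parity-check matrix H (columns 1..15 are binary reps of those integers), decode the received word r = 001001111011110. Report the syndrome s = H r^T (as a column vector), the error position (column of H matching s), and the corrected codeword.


s = (0, 1, 1, 1)^T, error position = 7, corrected codeword c = 001001011011110

Compute s = H r^T mod 2 one row at a time:
  s_1 = 1 + 1 + 0 + 1 + 1 + 1 + 1 + 0 = 6 ≡ 0 (mod 2).
  s_2 = 0 + 0 + 1 + 1 + 1 + 1 + 1 + 0 = 5 ≡ 1 (mod 2).
  s_3 = 0 + 1 + 1 + 1 + 0 + 1 + 1 + 0 = 5 ≡ 1 (mod 2).
  s_4 = 0 + 1 + 0 + 1 + 1 + 1 + 1 + 0 = 5 ≡ 1 (mod 2).
s = (0, 1, 1, 1)^T — this equals column 7 of H (binary 0111), so error is at position 7.
Correct: flip bit 7 of r = 001001111011110 to get c = 001001011011110.


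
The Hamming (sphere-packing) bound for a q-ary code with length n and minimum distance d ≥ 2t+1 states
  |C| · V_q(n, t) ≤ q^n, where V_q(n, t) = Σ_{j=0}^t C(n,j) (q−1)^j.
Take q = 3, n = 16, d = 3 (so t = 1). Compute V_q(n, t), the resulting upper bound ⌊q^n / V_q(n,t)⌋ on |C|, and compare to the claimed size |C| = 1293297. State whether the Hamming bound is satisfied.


V_q(n, t) = 33, q^n = 43046721, Hamming bound = 1304446, |C| = 1293297 ≤ bound (satisfied).

Step 1: Compute V_q(n, t) = Σ_{j=0}^1 C(n, j) (q−1)^j.
  j = 0: C(16,0)·(2)^0 = 1·1 = 1.
  j = 1: C(16,1)·(2)^1 = 16·2 = 32.
  V_q(n, t) = 1 + 32 = 33.
Step 2: q^n = 3^16 = 43046721.
Step 3: Hamming bound ⌊q^n / V_q(n,t)⌋ = ⌊43046721/33⌋ = 1304446.
Step 4: Compare |C| = 1293297 to 1304446: satisfied.
The claimed |C| lies below the Hamming bound.


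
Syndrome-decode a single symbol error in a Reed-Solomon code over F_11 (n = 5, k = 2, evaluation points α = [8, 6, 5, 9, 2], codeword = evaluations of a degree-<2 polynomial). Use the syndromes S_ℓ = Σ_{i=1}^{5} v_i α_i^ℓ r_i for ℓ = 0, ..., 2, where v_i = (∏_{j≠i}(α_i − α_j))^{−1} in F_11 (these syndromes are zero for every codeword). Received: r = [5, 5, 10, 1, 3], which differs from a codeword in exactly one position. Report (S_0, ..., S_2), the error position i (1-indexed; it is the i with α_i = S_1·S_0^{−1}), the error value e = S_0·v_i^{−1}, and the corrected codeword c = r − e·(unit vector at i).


S = (4, 10, 3), error at position 1, error magnitude e = 10, c = [6, 5, 10, 1, 3].

Step 1: column multipliers v_i = (∏_{j≠i}(α_i − α_j))^{−1} mod 11.
  i = 1 (α = 8): (8−6)(8−5)(8−9)(8−2) = 2·3·(−1)·6 = −36 ≡ 8, so v_1 = 8^{−1} = 7 (mod 11).
  i = 2 (α = 6): (6−8)(6−5)(6−9)(6−2) = (−2)·1·(−3)·4 = 24 ≡ 2, so v_2 = 2^{−1} = 6 (mod 11).
  i = 3 (α = 5): (5−8)(5−6)(5−9)(5−2) = (−3)·(−1)·(−4)·3 = −36 ≡ 8, so v_3 = 8^{−1} = 7 (mod 11).
  i = 4 (α = 9): (9−8)(9−6)(9−5)(9−2) = 1·3·4·7 = 84 ≡ 7, so v_4 = 7^{−1} = 8 (mod 11).
  i = 5 (α = 2): (2−8)(2−6)(2−5)(2−9) = (−6)·(−4)·(−3)·(−7) = 504 ≡ 9, so v_5 = 9^{−1} = 5 (mod 11).
  v = [7, 6, 7, 8, 5].
Step 2: syndromes of r = [5, 5, 10, 1, 3] (all sums mod 11).
  S_0 = Σ v_i r_i = 7·5 + 6·5 + 7·10 + 8·1 + 5·3 = 158 ≡ 4.
  S_1 = Σ v_i α_i r_i = 7·8·5 + 6·6·5 + 7·5·10 + 8·9·1 + 5·2·3 = 912 ≡ 10.
  α_i^2 mod 11 = [9, 3, 3, 4, 4].
  S_2 = Σ v_i α_i^2 r_i = 7·9·5 + 6·3·5 + 7·3·10 + 8·4·1 + 5·4·3 = 707 ≡ 3.
  S = (4, 10, 3) ≠ 0, so r is not a codeword (an error is present).
Step 3: locate the error. For a single error e at position i, S_ℓ = v_i·e·α_i^ℓ, so α_err = S_1/S_0.
  S_0^{−1} = 4^{−1} = 3 (mod 11), so α_err = 10·3 = 30 ≡ 8 = α_1. Error position i = 1.
  Consistency check: S_2/S_1 = 3·10 = 30 ≡ 8 = α_err ✓ (single-error assumption holds).
Step 4: error magnitude e = S_0/v_1 = S_0·∏_{j≠1}(α_1 − α_j) = 4·8 = 32 ≡ 10 (mod 11).
Step 5: correct position 1: c_1 = r_1 − e = 5 − 10 ≡ 6 (mod 11). Hence c = [6, 5, 10, 1, 3].
  Check: interpolating c through the α_i gives m(x) = 2 + 6·x (degree < 2) with m(α_i) = c_i for every i, so c is indeed a codeword.


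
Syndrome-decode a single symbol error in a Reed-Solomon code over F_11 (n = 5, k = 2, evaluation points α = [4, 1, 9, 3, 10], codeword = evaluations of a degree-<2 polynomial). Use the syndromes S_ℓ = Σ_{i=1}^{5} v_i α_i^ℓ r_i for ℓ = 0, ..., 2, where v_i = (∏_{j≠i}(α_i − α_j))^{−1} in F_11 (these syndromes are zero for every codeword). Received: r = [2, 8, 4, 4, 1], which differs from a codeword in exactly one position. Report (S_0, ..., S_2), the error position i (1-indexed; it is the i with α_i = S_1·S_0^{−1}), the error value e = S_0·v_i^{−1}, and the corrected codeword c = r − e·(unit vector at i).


S = (6, 10, 2), error at position 3, error magnitude e = 1, c = [2, 8, 3, 4, 1].

Step 1: column multipliers v_i = (∏_{j≠i}(α_i − α_j))^{−1} mod 11.
  i = 1 (α = 4): (4−1)(4−9)(4−3)(4−10) = 3·(−5)·1·(−6) = 90 ≡ 2, so v_1 = 2^{−1} = 6 (mod 11).
  i = 2 (α = 1): (1−4)(1−9)(1−3)(1−10) = (−3)·(−8)·(−2)·(−9) = 432 ≡ 3, so v_2 = 3^{−1} = 4 (mod 11).
  i = 3 (α = 9): (9−4)(9−1)(9−3)(9−10) = 5·8·6·(−1) = −240 ≡ 2, so v_3 = 2^{−1} = 6 (mod 11).
  i = 4 (α = 3): (3−4)(3−1)(3−9)(3−10) = (−1)·2·(−6)·(−7) = −84 ≡ 4, so v_4 = 4^{−1} = 3 (mod 11).
  i = 5 (α = 10): (10−4)(10−1)(10−9)(10−3) = 6·9·1·7 = 378 ≡ 4, so v_5 = 4^{−1} = 3 (mod 11).
  v = [6, 4, 6, 3, 3].
Step 2: syndromes of r = [2, 8, 4, 4, 1] (all sums mod 11).
  S_0 = Σ v_i r_i = 6·2 + 4·8 + 6·4 + 3·4 + 3·1 = 83 ≡ 6.
  S_1 = Σ v_i α_i r_i = 6·4·2 + 4·1·8 + 6·9·4 + 3·3·4 + 3·10·1 = 362 ≡ 10.
  α_i^2 mod 11 = [5, 1, 4, 9, 1].
  S_2 = Σ v_i α_i^2 r_i = 6·5·2 + 4·1·8 + 6·4·4 + 3·9·4 + 3·1·1 = 299 ≡ 2.
  S = (6, 10, 2) ≠ 0, so r is not a codeword (an error is present).
Step 3: locate the error. For a single error e at position i, S_ℓ = v_i·e·α_i^ℓ, so α_err = S_1/S_0.
  S_0^{−1} = 6^{−1} = 2 (mod 11), so α_err = 10·2 = 20 ≡ 9 = α_3. Error position i = 3.
  Consistency check: S_2/S_1 = 2·10 = 20 ≡ 9 = α_err ✓ (single-error assumption holds).
Step 4: error magnitude e = S_0/v_3 = S_0·∏_{j≠3}(α_3 − α_j) = 6·2 = 12 ≡ 1 (mod 11).
Step 5: correct position 3: c_3 = r_3 − e = 4 − 1 ≡ 3 (mod 11). Hence c = [2, 8, 3, 4, 1].
  Check: interpolating c through the α_i gives m(x) = 10 + 9·x (degree < 2) with m(α_i) = c_i for every i, so c is indeed a codeword.


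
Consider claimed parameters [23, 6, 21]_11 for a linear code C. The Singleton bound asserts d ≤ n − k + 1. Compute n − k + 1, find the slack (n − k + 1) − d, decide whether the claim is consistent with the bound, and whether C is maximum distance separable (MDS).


Singleton RHS = n − k + 1 = 18, slack = -3, bound violated (no such code; not MDS).

Singleton bound: d ≤ n − k + 1.
Here n = 23, k = 6, so n − k + 1 = 18.
Given d = 21, check d ≤ 18: NO.
Slack = (n − k + 1) − d = -3.
The slack is negative: d = 21 exceeds n − k + 1 = 18 by 3, so the Singleton bound is violated and no linear [23, 6, 21]_11 code can exist. In particular it is not MDS (MDS requires d = n − k + 1 exactly).
Description: the claimed parameters are [23, 6, 21]_11; such a code would be impossible (violates the Singleton bound).


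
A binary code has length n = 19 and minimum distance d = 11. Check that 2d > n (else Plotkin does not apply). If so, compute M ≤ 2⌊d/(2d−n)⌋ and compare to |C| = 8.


Plotkin bound M ≤ 6; given |C| = 8 > bound (violated).

Check applicability: 2d = 22, n = 19.
2d − n = 3 > 0, so Plotkin applies.
Compute d/(2d−n) = 11/3 ≈ 3.6667.
⌊d/(2d−n)⌋ = 3.
Plotkin bound: M ≤ 2·3 = 6.
Given |C| = 8, check: VIOLATED.
This |C| is above the Plotkin bound, so no binary code with n = 19, d = 11 and 8 codewords exists.


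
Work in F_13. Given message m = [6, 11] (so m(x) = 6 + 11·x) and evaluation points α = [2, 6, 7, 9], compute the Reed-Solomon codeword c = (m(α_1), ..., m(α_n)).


c = [2, 7, 5, 1]

Message polynomial: m(x) = 6 + 11·x (mod 13).
For each evaluation point α_i, compute m(α_i) mod 13:
  α_1 = 2: Horner steps 11 → 2, so m(2) = 2.
  α_2 = 6: Horner steps 11 → 7, so m(6) = 7.
  α_3 = 7: Horner steps 11 → 5, so m(7) = 5.
  α_4 = 9: Horner steps 11 → 1, so m(9) = 1.
Codeword c = [2, 7, 5, 1] ∈ F_13^4.


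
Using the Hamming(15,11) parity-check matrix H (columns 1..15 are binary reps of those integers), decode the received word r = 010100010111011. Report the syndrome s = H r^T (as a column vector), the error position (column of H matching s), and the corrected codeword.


s = (0, 0, 1, 0)^T, error position = 2, corrected codeword c = 000100010111011

Compute s = H r^T mod 2 one row at a time:
  s_1 = 1 + 0 + 1 + 1 + 1 + 0 + 1 + 1 = 6 ≡ 0 (mod 2).
  s_2 = 1 + 0 + 0 + 0 + 1 + 0 + 1 + 1 = 4 ≡ 0 (mod 2).
  s_3 = 1 + 0 + 0 + 0 + 1 + 1 + 1 + 1 = 5 ≡ 1 (mod 2).
  s_4 = 0 + 0 + 0 + 0 + 0 + 1 + 0 + 1 = 2 ≡ 0 (mod 2).
s = (0, 0, 1, 0)^T — this equals column 2 of H (binary 0010), so error is at position 2.
Correct: flip bit 2 of r = 010100010111011 to get c = 000100010111011.


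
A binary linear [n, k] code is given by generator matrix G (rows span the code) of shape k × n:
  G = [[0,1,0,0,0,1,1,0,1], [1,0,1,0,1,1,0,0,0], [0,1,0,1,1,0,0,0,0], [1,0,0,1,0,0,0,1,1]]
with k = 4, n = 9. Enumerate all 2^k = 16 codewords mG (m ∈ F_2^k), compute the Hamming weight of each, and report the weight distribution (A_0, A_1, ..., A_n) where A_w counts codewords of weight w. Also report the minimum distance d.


Weight distribution: A_0 = 1, A_3 = 2, A_4 = 3, A_5 = 6, A_6 = 4. Minimum distance d = 3.

Enumerate all 2^4 = 16 messages m ∈ F_2^4.
For each, compute codeword c = mG in F_2^9, then tally its weight.
  m = 0000 → c = 000000000, weight = 0.
  m = 1000 → c = 010001101, weight = 4.
  m = 0100 → c = 101011000, weight = 4.
  m = 1100 → c = 111010101, weight = 6.
  m = 0010 → c = 010110000, weight = 3.
  m = 1010 → c = 000111101, weight = 5.
  m = 0110 → c = 111101000, weight = 5.
  m = 1110 → c = 101100101, weight = 5.
  m = 0001 → c = 100100011, weight = 4.
  m = 1001 → c = 110101110, weight = 6.
  m = 0101 → c = 001111011, weight = 6.
  m = 1101 → c = 011110110, weight = 6.
  m = 0011 → c = 110010011, weight = 5.
  m = 1011 → c = 100011110, weight = 5.
  m = 0111 → c = 011001011, weight = 5.
  m = 1111 → c = 001000110, weight = 3.
Tally weights:
  weight 0: 1 codewords.
  weight 3: 2 codewords.
  weight 4: 3 codewords.
  weight 5: 6 codewords.
  weight 6: 4 codewords.
Minimum distance d = smallest w > 0 with A_w > 0 = 3.
Sanity: Σ A_w = 16 = 2^4 = 16 ✓.


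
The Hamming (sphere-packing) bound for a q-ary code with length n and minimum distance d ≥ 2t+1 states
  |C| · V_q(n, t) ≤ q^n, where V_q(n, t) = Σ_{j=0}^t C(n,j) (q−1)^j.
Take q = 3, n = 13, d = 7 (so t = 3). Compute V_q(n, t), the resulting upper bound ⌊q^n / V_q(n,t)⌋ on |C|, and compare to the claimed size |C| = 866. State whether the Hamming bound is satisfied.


V_q(n, t) = 2627, q^n = 1594323, Hamming bound = 606, |C| = 866 > bound (violated).

Step 1: Compute V_q(n, t) = Σ_{j=0}^3 C(n, j) (q−1)^j.
  j = 0: C(13,0)·(2)^0 = 1·1 = 1.
  j = 1: C(13,1)·(2)^1 = 13·2 = 26.
  j = 2: C(13,2)·(2)^2 = 78·4 = 312.
  j = 3: C(13,3)·(2)^3 = 286·8 = 2288.
  V_q(n, t) = 1 + 26 + 312 + 2288 = 2627.
Step 2: q^n = 3^13 = 1594323.
Step 3: Hamming bound ⌊q^n / V_q(n,t)⌋ = ⌊1594323/2627⌋ = 606.
Step 4: Compare |C| = 866 to 606: violated.
The claimed |C| lies above the Hamming bound, so no 3-ary code of length 13 with d ≥ 7 can have 866 codewords.


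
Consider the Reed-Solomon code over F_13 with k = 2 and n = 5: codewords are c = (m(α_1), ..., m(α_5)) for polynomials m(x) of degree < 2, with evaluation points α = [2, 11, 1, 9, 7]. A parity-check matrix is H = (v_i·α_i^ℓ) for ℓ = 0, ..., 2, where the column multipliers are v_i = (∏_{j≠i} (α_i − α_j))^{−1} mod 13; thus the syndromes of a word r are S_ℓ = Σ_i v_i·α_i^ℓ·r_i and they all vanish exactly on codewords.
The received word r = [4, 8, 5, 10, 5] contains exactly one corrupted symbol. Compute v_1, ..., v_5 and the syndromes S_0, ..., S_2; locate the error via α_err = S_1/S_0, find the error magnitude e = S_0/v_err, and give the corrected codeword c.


S = (1, 7, 10), error at position 5, error magnitude e = 6, c = [4, 8, 5, 10, 12].

Step 1: column multipliers v_i = (∏_{j≠i}(α_i − α_j))^{−1} mod 13.
  i = 1 (α = 2): (2−11)(2−1)(2−9)(2−7) = (−9)·1·(−7)·(−5) = −315 ≡ 10, so v_1 = 10^{−1} = 4 (mod 13).
  i = 2 (α = 11): (11−2)(11−1)(11−9)(11−7) = 9·10·2·4 = 720 ≡ 5, so v_2 = 5^{−1} = 8 (mod 13).
  i = 3 (α = 1): (1−2)(1−11)(1−9)(1−7) = (−1)·(−10)·(−8)·(−6) = 480 ≡ 12, so v_3 = 12^{−1} = 12 (mod 13).
  i = 4 (α = 9): (9−2)(9−11)(9−1)(9−7) = 7·(−2)·8·2 = −224 ≡ 10, so v_4 = 10^{−1} = 4 (mod 13).
  i = 5 (α = 7): (7−2)(7−11)(7−1)(7−9) = 5·(−4)·6·(−2) = 240 ≡ 6, so v_5 = 6^{−1} = 11 (mod 13).
  v = [4, 8, 12, 4, 11].
Step 2: syndromes of r = [4, 8, 5, 10, 5] (all sums mod 13).
  S_0 = Σ v_i r_i = 4·4 + 8·8 + 12·5 + 4·10 + 11·5 = 235 ≡ 1.
  S_1 = Σ v_i α_i r_i = 4·2·4 + 8·11·8 + 12·1·5 + 4·9·10 + 11·7·5 = 1541 ≡ 7.
  α_i^2 mod 13 = [4, 4, 1, 3, 10].
  S_2 = Σ v_i α_i^2 r_i = 4·4·4 + 8·4·8 + 12·1·5 + 4·3·10 + 11·10·5 = 1050 ≡ 10.
  S = (1, 7, 10) ≠ 0, so r is not a codeword (an error is present).
Step 3: locate the error. For a single error e at position i, S_ℓ = v_i·e·α_i^ℓ, so α_err = S_1/S_0.
  S_0^{−1} = 1^{−1} = 1 (mod 13), so α_err = 7·1 = 7 ≡ 7 = α_5. Error position i = 5.
  Consistency check: S_2/S_1 = 10·2 = 20 ≡ 7 = α_err ✓ (single-error assumption holds).
Step 4: error magnitude e = S_0/v_5 = S_0·∏_{j≠5}(α_5 − α_j) = 1·6 = 6 ≡ 6 (mod 13).
Step 5: correct position 5: c_5 = r_5 − e = 5 − 6 ≡ 12 (mod 13). Hence c = [4, 8, 5, 10, 12].
  Check: interpolating c through the α_i gives m(x) = 6 + 12·x (degree < 2) with m(α_i) = c_i for every i, so c is indeed a codeword.


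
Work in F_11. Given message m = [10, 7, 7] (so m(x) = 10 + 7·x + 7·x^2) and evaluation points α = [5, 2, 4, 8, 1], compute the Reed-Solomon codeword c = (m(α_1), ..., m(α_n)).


c = [0, 8, 7, 8, 2]

Message polynomial: m(x) = 10 + 7·x + 7·x^2 (mod 11).
For each evaluation point α_i, compute m(α_i) mod 11:
  α_1 = 5: Horner steps 7 → 9 → 0, so m(5) = 0.
  α_2 = 2: Horner steps 7 → 10 → 8, so m(2) = 8.
  α_3 = 4: Horner steps 7 → 2 → 7, so m(4) = 7.
  α_4 = 8: Horner steps 7 → 8 → 8, so m(8) = 8.
  α_5 = 1: Horner steps 7 → 3 → 2, so m(1) = 2.
Codeword c = [0, 8, 7, 8, 2] ∈ F_11^5.


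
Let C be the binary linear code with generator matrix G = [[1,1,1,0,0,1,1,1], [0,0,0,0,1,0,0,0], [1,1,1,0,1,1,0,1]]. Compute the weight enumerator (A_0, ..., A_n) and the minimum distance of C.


Weight distribution: A_0 = 1, A_1 = 2, A_2 = 1, A_5 = 1, A_6 = 2, A_7 = 1. Minimum distance d = 1.

Enumerate all 2^3 = 8 messages m ∈ F_2^3.
For each, compute codeword c = mG in F_2^8, then tally its weight.
  m = 000 → c = 00000000, weight = 0.
  m = 100 → c = 11100111, weight = 6.
  m = 010 → c = 00001000, weight = 1.
  m = 110 → c = 11101111, weight = 7.
  m = 001 → c = 11101101, weight = 6.
  m = 101 → c = 00001010, weight = 2.
  m = 011 → c = 11100101, weight = 5.
  m = 111 → c = 00000010, weight = 1.
Tally weights:
  weight 0: 1 codewords.
  weight 1: 2 codewords.
  weight 2: 1 codewords.
  weight 5: 1 codewords.
  weight 6: 2 codewords.
  weight 7: 1 codewords.
Minimum distance d = smallest w > 0 with A_w > 0 = 1.
Sanity: Σ A_w = 8 = 2^3 = 8 ✓.


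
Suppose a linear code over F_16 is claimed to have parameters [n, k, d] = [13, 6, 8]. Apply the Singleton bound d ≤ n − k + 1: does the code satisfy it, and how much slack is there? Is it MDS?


Singleton RHS = n − k + 1 = 8, slack = 0, bound satisfied, MDS.

Singleton bound: d ≤ n − k + 1.
Here n = 13, k = 6, so n − k + 1 = 8.
Given d = 8, check d ≤ 8: YES.
Slack = (n − k + 1) − d = 0.
The code is MDS (slack = 0).
Description: the claimed parameters are [13, 6, 8]_16; such a code would be MDS (meets Singleton bound).


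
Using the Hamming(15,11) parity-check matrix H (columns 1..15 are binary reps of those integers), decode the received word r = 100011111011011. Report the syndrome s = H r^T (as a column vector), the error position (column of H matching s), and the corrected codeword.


s = (0, 0, 1, 0)^T, error position = 2, corrected codeword c = 110011111011011

Compute s = H r^T mod 2 one row at a time:
  s_1 = 1 + 1 + 0 + 1 + 1 + 0 + 1 + 1 = 6 ≡ 0 (mod 2).
  s_2 = 0 + 1 + 1 + 1 + 1 + 0 + 1 + 1 = 6 ≡ 0 (mod 2).
  s_3 = 0 + 0 + 1 + 1 + 0 + 1 + 1 + 1 = 5 ≡ 1 (mod 2).
  s_4 = 1 + 0 + 1 + 1 + 1 + 1 + 0 + 1 = 6 ≡ 0 (mod 2).
s = (0, 0, 1, 0)^T — this equals column 2 of H (binary 0010), so error is at position 2.
Correct: flip bit 2 of r = 100011111011011 to get c = 110011111011011.


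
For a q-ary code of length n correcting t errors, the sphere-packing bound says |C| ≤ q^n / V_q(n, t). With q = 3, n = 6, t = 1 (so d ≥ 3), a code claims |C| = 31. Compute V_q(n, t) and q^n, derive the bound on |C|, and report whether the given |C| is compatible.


V_q(n, t) = 13, q^n = 729, Hamming bound = 56, |C| = 31 ≤ bound (satisfied).

Step 1: Compute V_q(n, t) = Σ_{j=0}^1 C(n, j) (q−1)^j.
  j = 0: C(6,0)·(2)^0 = 1·1 = 1.
  j = 1: C(6,1)·(2)^1 = 6·2 = 12.
  V_q(n, t) = 1 + 12 = 13.
Step 2: q^n = 3^6 = 729.
Step 3: Hamming bound ⌊q^n / V_q(n,t)⌋ = ⌊729/13⌋ = 56.
Step 4: Compare |C| = 31 to 56: satisfied.
The claimed |C| lies below the Hamming bound.


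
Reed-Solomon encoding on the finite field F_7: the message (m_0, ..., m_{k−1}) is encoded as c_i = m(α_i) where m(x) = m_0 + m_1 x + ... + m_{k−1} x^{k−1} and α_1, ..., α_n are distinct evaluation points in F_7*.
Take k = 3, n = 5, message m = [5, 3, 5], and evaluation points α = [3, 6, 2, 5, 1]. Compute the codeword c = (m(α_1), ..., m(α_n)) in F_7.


c = [3, 0, 3, 5, 6]

Message polynomial: m(x) = 5 + 3·x + 5·x^2 (mod 7).
For each evaluation point α_i, compute m(α_i) mod 7:
  α_1 = 3: Horner steps 5 → 4 → 3, so m(3) = 3.
  α_2 = 6: Horner steps 5 → 5 → 0, so m(6) = 0.
  α_3 = 2: Horner steps 5 → 6 → 3, so m(2) = 3.
  α_4 = 5: Horner steps 5 → 0 → 5, so m(5) = 5.
  α_5 = 1: Horner steps 5 → 1 → 6, so m(1) = 6.
Codeword c = [3, 0, 3, 5, 6] ∈ F_7^5.


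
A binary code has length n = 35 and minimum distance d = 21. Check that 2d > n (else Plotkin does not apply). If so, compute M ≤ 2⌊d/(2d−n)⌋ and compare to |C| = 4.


Plotkin bound M ≤ 6; given |C| = 4 ≤ bound (satisfied).

Check applicability: 2d = 42, n = 35.
2d − n = 7 > 0, so Plotkin applies.
Compute d/(2d−n) = 21/7 ≈ 3.0000.
⌊d/(2d−n)⌋ = 3.
Plotkin bound: M ≤ 2·3 = 6.
Given |C| = 4, check: satisfied.
This |C| is below the Plotkin bound.


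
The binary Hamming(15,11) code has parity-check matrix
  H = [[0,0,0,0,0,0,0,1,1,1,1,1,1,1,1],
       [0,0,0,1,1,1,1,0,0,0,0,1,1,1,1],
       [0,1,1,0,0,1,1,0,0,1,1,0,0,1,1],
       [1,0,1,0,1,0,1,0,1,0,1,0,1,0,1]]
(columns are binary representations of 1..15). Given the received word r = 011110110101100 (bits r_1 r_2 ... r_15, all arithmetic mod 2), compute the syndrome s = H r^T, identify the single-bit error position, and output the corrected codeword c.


s = (0, 1, 0, 0)^T, error position = 4, corrected codeword c = 011010110101100

Compute s = H r^T mod 2 one row at a time:
  s_1 = 1 + 0 + 1 + 0 + 1 + 1 + 0 + 0 = 4 ≡ 0 (mod 2).
  s_2 = 1 + 1 + 0 + 1 + 1 + 1 + 0 + 0 = 5 ≡ 1 (mod 2).
  s_3 = 1 + 1 + 0 + 1 + 1 + 0 + 0 + 0 = 4 ≡ 0 (mod 2).
  s_4 = 0 + 1 + 1 + 1 + 0 + 0 + 1 + 0 = 4 ≡ 0 (mod 2).
s = (0, 1, 0, 0)^T — this equals column 4 of H (binary 0100), so error is at position 4.
Correct: flip bit 4 of r = 011110110101100 to get c = 011010110101100.


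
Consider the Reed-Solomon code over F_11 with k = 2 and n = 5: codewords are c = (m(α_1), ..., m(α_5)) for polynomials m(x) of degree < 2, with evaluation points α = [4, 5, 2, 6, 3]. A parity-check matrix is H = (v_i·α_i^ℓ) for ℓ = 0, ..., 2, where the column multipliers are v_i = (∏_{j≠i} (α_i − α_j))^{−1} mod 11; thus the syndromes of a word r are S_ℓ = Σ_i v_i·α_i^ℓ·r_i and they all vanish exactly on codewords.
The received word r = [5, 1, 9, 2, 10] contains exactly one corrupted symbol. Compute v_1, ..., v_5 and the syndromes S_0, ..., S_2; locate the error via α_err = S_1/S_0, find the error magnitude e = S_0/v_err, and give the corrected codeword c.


S = (4, 5, 9), error at position 1, error magnitude e = 5, c = [0, 1, 9, 2, 10].

Step 1: column multipliers v_i = (∏_{j≠i}(α_i − α_j))^{−1} mod 11.
  i = 1 (α = 4): (4−5)(4−2)(4−6)(4−3) = (−1)·2·(−2)·1 = 4 ≡ 4, so v_1 = 4^{−1} = 3 (mod 11).
  i = 2 (α = 5): (5−4)(5−2)(5−6)(5−3) = 1·3·(−1)·2 = −6 ≡ 5, so v_2 = 5^{−1} = 9 (mod 11).
  i = 3 (α = 2): (2−4)(2−5)(2−6)(2−3) = (−2)·(−3)·(−4)·(−1) = 24 ≡ 2, so v_3 = 2^{−1} = 6 (mod 11).
  i = 4 (α = 6): (6−4)(6−5)(6−2)(6−3) = 2·1·4·3 = 24 ≡ 2, so v_4 = 2^{−1} = 6 (mod 11).
  i = 5 (α = 3): (3−4)(3−5)(3−2)(3−6) = (−1)·(−2)·1·(−3) = −6 ≡ 5, so v_5 = 5^{−1} = 9 (mod 11).
  v = [3, 9, 6, 6, 9].
Step 2: syndromes of r = [5, 1, 9, 2, 10] (all sums mod 11).
  S_0 = Σ v_i r_i = 3·5 + 9·1 + 6·9 + 6·2 + 9·10 = 180 ≡ 4.
  S_1 = Σ v_i α_i r_i = 3·4·5 + 9·5·1 + 6·2·9 + 6·6·2 + 9·3·10 = 555 ≡ 5.
  α_i^2 mod 11 = [5, 3, 4, 3, 9].
  S_2 = Σ v_i α_i^2 r_i = 3·5·5 + 9·3·1 + 6·4·9 + 6·3·2 + 9·9·10 = 1164 ≡ 9.
  S = (4, 5, 9) ≠ 0, so r is not a codeword (an error is present).
Step 3: locate the error. For a single error e at position i, S_ℓ = v_i·e·α_i^ℓ, so α_err = S_1/S_0.
  S_0^{−1} = 4^{−1} = 3 (mod 11), so α_err = 5·3 = 15 ≡ 4 = α_1. Error position i = 1.
  Consistency check: S_2/S_1 = 9·9 = 81 ≡ 4 = α_err ✓ (single-error assumption holds).
Step 4: error magnitude e = S_0/v_1 = S_0·∏_{j≠1}(α_1 − α_j) = 4·4 = 16 ≡ 5 (mod 11).
Step 5: correct position 1: c_1 = r_1 − e = 5 − 5 ≡ 0 (mod 11). Hence c = [0, 1, 9, 2, 10].
  Check: interpolating c through the α_i gives m(x) = 7 + 1·x (degree < 2) with m(α_i) = c_i for every i, so c is indeed a codeword.


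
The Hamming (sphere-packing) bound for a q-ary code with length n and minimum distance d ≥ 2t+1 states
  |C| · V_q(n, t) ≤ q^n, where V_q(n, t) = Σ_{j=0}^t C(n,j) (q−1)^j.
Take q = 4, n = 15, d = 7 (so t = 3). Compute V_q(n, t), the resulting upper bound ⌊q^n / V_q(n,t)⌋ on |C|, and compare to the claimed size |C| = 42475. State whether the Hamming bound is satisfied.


V_q(n, t) = 13276, q^n = 1073741824, Hamming bound = 80878, |C| = 42475 ≤ bound (satisfied).

Step 1: Compute V_q(n, t) = Σ_{j=0}^3 C(n, j) (q−1)^j.
  j = 0: C(15,0)·(3)^0 = 1·1 = 1.
  j = 1: C(15,1)·(3)^1 = 15·3 = 45.
  j = 2: C(15,2)·(3)^2 = 105·9 = 945.
  j = 3: C(15,3)·(3)^3 = 455·27 = 12285.
  V_q(n, t) = 1 + 45 + 945 + 12285 = 13276.
Step 2: q^n = 4^15 = 1073741824.
Step 3: Hamming bound ⌊q^n / V_q(n,t)⌋ = ⌊1073741824/13276⌋ = 80878.
Step 4: Compare |C| = 42475 to 80878: satisfied.
The claimed |C| lies below the Hamming bound.


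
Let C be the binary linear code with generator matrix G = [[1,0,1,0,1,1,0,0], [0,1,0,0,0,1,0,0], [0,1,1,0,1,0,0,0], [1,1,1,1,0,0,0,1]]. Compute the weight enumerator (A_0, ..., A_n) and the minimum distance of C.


Weight distribution: A_0 = 1, A_1 = 1, A_2 = 1, A_3 = 4, A_4 = 5, A_5 = 3, A_6 = 1. Minimum distance d = 1.

Enumerate all 2^4 = 16 messages m ∈ F_2^4.
For each, compute codeword c = mG in F_2^8, then tally its weight.
  m = 0000 → c = 00000000, weight = 0.
  m = 1000 → c = 10101100, weight = 4.
  m = 0100 → c = 01000100, weight = 2.
  m = 1100 → c = 11101000, weight = 4.
  m = 0010 → c = 01101000, weight = 3.
  m = 1010 → c = 11000100, weight = 3.
  m = 0110 → c = 00101100, weight = 3.
  m = 1110 → c = 10000000, weight = 1.
  m = 0001 → c = 11110001, weight = 5.
  m = 1001 → c = 01011101, weight = 5.
  m = 0101 → c = 10110101, weight = 5.
  m = 1101 → c = 00011001, weight = 3.
  m = 0011 → c = 10011001, weight = 4.
  m = 1011 → c = 00110101, weight = 4.
  m = 0111 → c = 11011101, weight = 6.
  m = 1111 → c = 01110001, weight = 4.
Tally weights:
  weight 0: 1 codewords.
  weight 1: 1 codewords.
  weight 2: 1 codewords.
  weight 3: 4 codewords.
  weight 4: 5 codewords.
  weight 5: 3 codewords.
  weight 6: 1 codewords.
Minimum distance d = smallest w > 0 with A_w > 0 = 1.
Sanity: Σ A_w = 16 = 2^4 = 16 ✓.


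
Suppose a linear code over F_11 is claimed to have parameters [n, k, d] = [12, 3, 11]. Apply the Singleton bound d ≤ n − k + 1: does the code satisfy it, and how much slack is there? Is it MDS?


Singleton RHS = n − k + 1 = 10, slack = -1, bound violated (no such code; not MDS).

Singleton bound: d ≤ n − k + 1.
Here n = 12, k = 3, so n − k + 1 = 10.
Given d = 11, check d ≤ 10: NO.
Slack = (n − k + 1) − d = -1.
The slack is negative: d = 11 exceeds n − k + 1 = 10 by 1, so the Singleton bound is violated and no linear [12, 3, 11]_11 code can exist. In particular it is not MDS (MDS requires d = n − k + 1 exactly).
Description: the claimed parameters are [12, 3, 11]_11; such a code would be impossible (violates the Singleton bound).


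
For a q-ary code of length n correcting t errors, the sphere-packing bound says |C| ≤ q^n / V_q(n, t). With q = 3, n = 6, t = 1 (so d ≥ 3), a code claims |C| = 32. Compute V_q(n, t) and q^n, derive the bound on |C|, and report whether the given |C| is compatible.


V_q(n, t) = 13, q^n = 729, Hamming bound = 56, |C| = 32 ≤ bound (satisfied).

Step 1: Compute V_q(n, t) = Σ_{j=0}^1 C(n, j) (q−1)^j.
  j = 0: C(6,0)·(2)^0 = 1·1 = 1.
  j = 1: C(6,1)·(2)^1 = 6·2 = 12.
  V_q(n, t) = 1 + 12 = 13.
Step 2: q^n = 3^6 = 729.
Step 3: Hamming bound ⌊q^n / V_q(n,t)⌋ = ⌊729/13⌋ = 56.
Step 4: Compare |C| = 32 to 56: satisfied.
The claimed |C| lies below the Hamming bound.


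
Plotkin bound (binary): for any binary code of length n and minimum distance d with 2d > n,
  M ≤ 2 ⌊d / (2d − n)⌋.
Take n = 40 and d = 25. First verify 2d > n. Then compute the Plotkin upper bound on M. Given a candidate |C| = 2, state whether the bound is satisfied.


Plotkin bound M ≤ 4; given |C| = 2 ≤ bound (satisfied).

Check applicability: 2d = 50, n = 40.
2d − n = 10 > 0, so Plotkin applies.
Compute d/(2d−n) = 25/10 ≈ 2.5000.
⌊d/(2d−n)⌋ = 2.
Plotkin bound: M ≤ 2·2 = 4.
Given |C| = 2, check: satisfied.
This |C| is below the Plotkin bound.


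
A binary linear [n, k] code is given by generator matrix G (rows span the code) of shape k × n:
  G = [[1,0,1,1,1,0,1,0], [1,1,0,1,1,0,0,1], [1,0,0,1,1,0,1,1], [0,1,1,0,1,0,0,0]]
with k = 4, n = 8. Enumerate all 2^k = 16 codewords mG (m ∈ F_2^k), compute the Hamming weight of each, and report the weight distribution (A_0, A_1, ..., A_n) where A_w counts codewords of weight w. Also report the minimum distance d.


Weight distribution: A_0 = 1, A_2 = 3, A_3 = 4, A_4 = 3, A_5 = 4, A_6 = 1. Minimum distance d = 2.

Enumerate all 2^4 = 16 messages m ∈ F_2^4.
For each, compute codeword c = mG in F_2^8, then tally its weight.
  m = 0000 → c = 00000000, weight = 0.
  m = 1000 → c = 10111010, weight = 5.
  m = 0100 → c = 11011001, weight = 5.
  m = 1100 → c = 01100011, weight = 4.
  m = 0010 → c = 10011011, weight = 5.
  m = 1010 → c = 00100001, weight = 2.
  m = 0110 → c = 01000010, weight = 2.
  m = 1110 → c = 11111000, weight = 5.
  m = 0001 → c = 01101000, weight = 3.
  m = 1001 → c = 11010010, weight = 4.
  m = 0101 → c = 10110001, weight = 4.
  m = 1101 → c = 00001011, weight = 3.
  m = 0011 → c = 11110011, weight = 6.
  m = 1011 → c = 01001001, weight = 3.
  m = 0111 → c = 00101010, weight = 3.
  m = 1111 → c = 10010000, weight = 2.
Tally weights:
  weight 0: 1 codewords.
  weight 2: 3 codewords.
  weight 3: 4 codewords.
  weight 4: 3 codewords.
  weight 5: 4 codewords.
  weight 6: 1 codewords.
Minimum distance d = smallest w > 0 with A_w > 0 = 2.
Sanity: Σ A_w = 16 = 2^4 = 16 ✓.


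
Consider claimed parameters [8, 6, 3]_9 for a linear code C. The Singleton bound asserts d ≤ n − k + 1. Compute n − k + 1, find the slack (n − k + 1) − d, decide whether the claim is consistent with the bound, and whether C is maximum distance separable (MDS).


Singleton RHS = n − k + 1 = 3, slack = 0, bound satisfied, MDS.

Singleton bound: d ≤ n − k + 1.
Here n = 8, k = 6, so n − k + 1 = 3.
Given d = 3, check d ≤ 3: YES.
Slack = (n − k + 1) − d = 0.
The code is MDS (slack = 0).
Description: the claimed parameters are [8, 6, 3]_9; such a code would be MDS (meets Singleton bound).


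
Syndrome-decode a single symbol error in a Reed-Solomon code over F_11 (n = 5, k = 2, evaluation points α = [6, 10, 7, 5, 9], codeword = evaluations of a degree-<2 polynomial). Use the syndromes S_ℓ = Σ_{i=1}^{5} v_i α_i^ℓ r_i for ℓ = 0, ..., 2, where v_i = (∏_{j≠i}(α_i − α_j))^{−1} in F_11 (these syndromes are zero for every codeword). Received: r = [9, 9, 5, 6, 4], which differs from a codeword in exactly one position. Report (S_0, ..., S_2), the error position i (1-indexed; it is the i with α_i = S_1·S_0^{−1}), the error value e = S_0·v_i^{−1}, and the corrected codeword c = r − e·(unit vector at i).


S = (2, 1, 6), error at position 1, error magnitude e = 9, c = [0, 9, 5, 6, 4].

Step 1: column multipliers v_i = (∏_{j≠i}(α_i − α_j))^{−1} mod 11.
  i = 1 (α = 6): (6−10)(6−7)(6−5)(6−9) = (−4)·(−1)·1·(−3) = −12 ≡ 10, so v_1 = 10^{−1} = 10 (mod 11).
  i = 2 (α = 10): (10−6)(10−7)(10−5)(10−9) = 4·3·5·1 = 60 ≡ 5, so v_2 = 5^{−1} = 9 (mod 11).
  i = 3 (α = 7): (7−6)(7−10)(7−5)(7−9) = 1·(−3)·2·(−2) = 12 ≡ 1, so v_3 = 1^{−1} = 1 (mod 11).
  i = 4 (α = 5): (5−6)(5−10)(5−7)(5−9) = (−1)·(−5)·(−2)·(−4) = 40 ≡ 7, so v_4 = 7^{−1} = 8 (mod 11).
  i = 5 (α = 9): (9−6)(9−10)(9−7)(9−5) = 3·(−1)·2·4 = −24 ≡ 9, so v_5 = 9^{−1} = 5 (mod 11).
  v = [10, 9, 1, 8, 5].
Step 2: syndromes of r = [9, 9, 5, 6, 4] (all sums mod 11).
  S_0 = Σ v_i r_i = 10·9 + 9·9 + 1·5 + 8·6 + 5·4 = 244 ≡ 2.
  S_1 = Σ v_i α_i r_i = 10·6·9 + 9·10·9 + 1·7·5 + 8·5·6 + 5·9·4 = 1805 ≡ 1.
  α_i^2 mod 11 = [3, 1, 5, 3, 4].
  S_2 = Σ v_i α_i^2 r_i = 10·3·9 + 9·1·9 + 1·5·5 + 8·3·6 + 5·4·4 = 600 ≡ 6.
  S = (2, 1, 6) ≠ 0, so r is not a codeword (an error is present).
Step 3: locate the error. For a single error e at position i, S_ℓ = v_i·e·α_i^ℓ, so α_err = S_1/S_0.
  S_0^{−1} = 2^{−1} = 6 (mod 11), so α_err = 1·6 = 6 ≡ 6 = α_1. Error position i = 1.
  Consistency check: S_2/S_1 = 6·1 = 6 ≡ 6 = α_err ✓ (single-error assumption holds).
Step 4: error magnitude e = S_0/v_1 = S_0·∏_{j≠1}(α_1 − α_j) = 2·10 = 20 ≡ 9 (mod 11).
Step 5: correct position 1: c_1 = r_1 − e = 9 − 9 ≡ 0 (mod 11). Hence c = [0, 9, 5, 6, 4].
  Check: interpolating c through the α_i gives m(x) = 3 + 5·x (degree < 2) with m(α_i) = c_i for every i, so c is indeed a codeword.
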